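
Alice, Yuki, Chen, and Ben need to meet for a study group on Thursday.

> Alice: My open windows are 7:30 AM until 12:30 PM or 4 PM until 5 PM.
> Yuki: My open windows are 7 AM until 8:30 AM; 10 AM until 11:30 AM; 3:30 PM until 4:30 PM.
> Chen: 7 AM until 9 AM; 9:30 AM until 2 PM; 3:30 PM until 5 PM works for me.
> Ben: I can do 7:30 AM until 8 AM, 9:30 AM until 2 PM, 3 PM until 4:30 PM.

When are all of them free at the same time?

Alice ∩ Yuki: 07:30-08:30, 10:00-11:30, 16:00-16:30.
Alice ∩ Yuki ∩ Chen: 07:30-08:30, 10:00-11:30, 16:00-16:30.
Alice ∩ Yuki ∩ Chen ∩ Ben: 07:30-08:00, 10:00-11:30, 16:00-16:30.

07:30-08:00, 10:00-11:30, 16:00-16:30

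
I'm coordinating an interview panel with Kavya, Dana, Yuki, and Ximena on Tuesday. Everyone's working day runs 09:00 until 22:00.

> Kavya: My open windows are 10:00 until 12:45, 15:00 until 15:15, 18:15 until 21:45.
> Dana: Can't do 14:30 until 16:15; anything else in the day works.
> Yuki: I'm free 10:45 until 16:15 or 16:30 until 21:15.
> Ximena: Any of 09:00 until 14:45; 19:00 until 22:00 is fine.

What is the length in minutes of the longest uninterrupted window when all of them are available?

Kavya free: 10:00-12:45, 15:00-15:15, 18:15-21:45.
Dana free: 09:00-14:30, 16:15-22:00 (invert busy blocks within the working day).
Yuki free: 10:45-16:15, 16:30-21:15.
Ximena free: 09:00-14:45, 19:00-22:00.
Kavya ∩ Dana: 10:00-12:45, 18:15-21:45.
Kavya ∩ Dana ∩ Yuki: 10:45-12:45, 18:15-21:15.
Kavya ∩ Dana ∩ Yuki ∩ Ximena: 10:45-12:45, 19:00-21:15.
The longest is 19:00-21:15 at 135 minutes.

135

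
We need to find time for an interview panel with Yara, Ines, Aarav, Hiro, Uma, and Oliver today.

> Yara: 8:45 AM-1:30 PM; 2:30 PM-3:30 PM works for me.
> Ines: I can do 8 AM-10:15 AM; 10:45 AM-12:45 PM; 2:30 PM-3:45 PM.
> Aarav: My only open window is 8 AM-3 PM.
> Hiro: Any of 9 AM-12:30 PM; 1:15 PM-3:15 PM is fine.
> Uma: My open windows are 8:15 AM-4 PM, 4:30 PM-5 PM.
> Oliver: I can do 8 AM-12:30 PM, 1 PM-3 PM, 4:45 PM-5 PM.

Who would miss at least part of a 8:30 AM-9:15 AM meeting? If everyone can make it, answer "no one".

Hiro, Yara

Yara: not fully free for 08:30-09:15. Ines: free for 08:30-09:15. Aarav: free for 08:30-09:15. Hiro: not fully free for 08:30-09:15. Uma: free for 08:30-09:15. Oliver: free for 08:30-09:15.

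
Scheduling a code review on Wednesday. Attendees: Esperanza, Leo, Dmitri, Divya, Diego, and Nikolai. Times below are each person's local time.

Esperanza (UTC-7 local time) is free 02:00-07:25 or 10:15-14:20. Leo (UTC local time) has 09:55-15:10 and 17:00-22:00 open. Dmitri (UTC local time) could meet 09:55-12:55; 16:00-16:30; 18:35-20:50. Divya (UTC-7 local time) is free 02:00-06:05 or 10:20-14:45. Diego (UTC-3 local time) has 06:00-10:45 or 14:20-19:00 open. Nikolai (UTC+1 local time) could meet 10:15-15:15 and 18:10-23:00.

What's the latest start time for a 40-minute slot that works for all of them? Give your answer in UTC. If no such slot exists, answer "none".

Esperanza in UTC: 09:00-14:25, 17:15-21:20 (add 7h to convert from UTC-7).
Leo in UTC: 09:55-15:10, 17:00-22:00.
Dmitri in UTC: 09:55-12:55, 16:00-16:30, 18:35-20:50.
Divya in UTC: 09:00-13:05, 17:20-21:45 (add 7h to convert from UTC-7).
Diego in UTC: 09:00-13:45, 17:20-22:00 (add 3h to convert from UTC-3).
Nikolai in UTC: 09:15-14:15, 17:10-22:00 (subtract 1h to convert from UTC+1).
Esperanza ∩ Leo: 09:55-14:25, 17:15-21:20.
Esperanza ∩ Leo ∩ Dmitri: 09:55-12:55, 18:35-20:50.
Esperanza ∩ Leo ∩ Dmitri ∩ Divya: 09:55-12:55, 18:35-20:50.
Esperanza ∩ Leo ∩ Dmitri ∩ Divya ∩ Diego: 09:55-12:55, 18:35-20:50.
Esperanza ∩ Leo ∩ Dmitri ∩ Divya ∩ Diego ∩ Nikolai: 09:55-12:55, 18:35-20:50.
So the common availability across everyone is 09:55-12:55, 18:35-20:50.
The last common window of at least 40 minutes is 18:35-20:50; a 40-minute meeting can start as late as 20:10 and still end by 20:50.

20:10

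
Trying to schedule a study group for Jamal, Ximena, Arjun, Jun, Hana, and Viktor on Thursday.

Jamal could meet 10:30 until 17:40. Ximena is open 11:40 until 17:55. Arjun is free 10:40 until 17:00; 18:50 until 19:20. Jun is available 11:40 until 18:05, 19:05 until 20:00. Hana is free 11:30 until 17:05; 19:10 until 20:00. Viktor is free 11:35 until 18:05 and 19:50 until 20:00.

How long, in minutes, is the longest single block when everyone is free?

320

Jamal ∩ Ximena: 11:40-17:40.
Jamal ∩ Ximena ∩ Arjun: 11:40-17:00.
Jamal ∩ Ximena ∩ Arjun ∩ Jun: 11:40-17:00.
Jamal ∩ Ximena ∩ Arjun ∩ Jun ∩ Hana: 11:40-17:00.
Jamal ∩ Ximena ∩ Arjun ∩ Jun ∩ Hana ∩ Viktor: 11:40-17:00.
So the common availability across everyone is 11:40-17:00.
The longest is 11:40-17:00 at 320 minutes.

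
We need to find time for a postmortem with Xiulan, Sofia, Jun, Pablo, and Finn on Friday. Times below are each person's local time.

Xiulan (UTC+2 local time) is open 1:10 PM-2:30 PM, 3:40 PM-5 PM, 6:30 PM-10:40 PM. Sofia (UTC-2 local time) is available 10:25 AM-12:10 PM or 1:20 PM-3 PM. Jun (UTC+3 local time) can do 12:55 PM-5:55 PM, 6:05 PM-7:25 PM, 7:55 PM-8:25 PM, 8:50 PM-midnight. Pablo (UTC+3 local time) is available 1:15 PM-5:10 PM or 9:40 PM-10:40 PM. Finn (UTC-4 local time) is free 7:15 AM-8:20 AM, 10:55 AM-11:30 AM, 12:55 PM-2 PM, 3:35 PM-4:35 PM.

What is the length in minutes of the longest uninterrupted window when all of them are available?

Xiulan in UTC: 11:10-12:30, 13:40-15:00, 16:30-20:40 (subtract 2h to convert from UTC+2).
Sofia in UTC: 12:25-14:10, 15:20-17:00 (add 2h to convert from UTC-2).
Jun in UTC: 09:55-14:55, 15:05-16:25, 16:55-17:25, 17:50-21:00 (subtract 3h to convert from UTC+3).
Pablo in UTC: 10:15-14:10, 18:40-19:40 (subtract 3h to convert from UTC+3).
Finn in UTC: 11:15-12:20, 14:55-15:30, 16:55-18:00, 19:35-20:35 (add 4h to convert from UTC-4).
Xiulan ∩ Sofia: 12:25-12:30, 13:40-14:10, 16:30-17:00.
Xiulan ∩ Sofia ∩ Jun: 12:25-12:30, 13:40-14:10, 16:55-17:00.
Xiulan ∩ Sofia ∩ Jun ∩ Pablo: 12:25-12:30, 13:40-14:10.
Xiulan ∩ Sofia ∩ Jun ∩ Pablo ∩ Finn: ∅.
There is no time when everyone is free.
No common window exists, so the longest block is 0 minutes.

0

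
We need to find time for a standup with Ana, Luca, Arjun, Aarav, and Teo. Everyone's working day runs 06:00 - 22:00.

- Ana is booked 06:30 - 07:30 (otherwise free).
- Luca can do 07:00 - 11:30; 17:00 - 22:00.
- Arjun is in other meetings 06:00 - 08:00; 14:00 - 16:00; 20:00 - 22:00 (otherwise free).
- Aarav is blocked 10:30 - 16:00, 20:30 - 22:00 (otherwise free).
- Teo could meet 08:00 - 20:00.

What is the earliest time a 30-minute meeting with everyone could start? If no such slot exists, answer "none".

Ana free: 06:00-06:30, 07:30-22:00 (invert busy blocks within the working day).
Luca free: 07:00-11:30, 17:00-22:00.
Arjun free: 08:00-14:00, 16:00-20:00 (invert busy blocks within the working day).
Aarav free: 06:00-10:30, 16:00-20:30 (invert busy blocks within the working day).
Teo free: 08:00-20:00.
Ana ∩ Luca: 07:30-11:30, 17:00-22:00.
Ana ∩ Luca ∩ Arjun: 08:00-11:30, 17:00-20:00.
Ana ∩ Luca ∩ Arjun ∩ Aarav: 08:00-10:30, 17:00-20:00.
Ana ∩ Luca ∩ Arjun ∩ Aarav ∩ Teo: 08:00-10:30, 17:00-20:00.
So the common availability across everyone is 08:00-10:30, 17:00-20:00.
The first common window of at least 30 minutes is 08:00-10:30, so the earliest start is 08:00.

08:00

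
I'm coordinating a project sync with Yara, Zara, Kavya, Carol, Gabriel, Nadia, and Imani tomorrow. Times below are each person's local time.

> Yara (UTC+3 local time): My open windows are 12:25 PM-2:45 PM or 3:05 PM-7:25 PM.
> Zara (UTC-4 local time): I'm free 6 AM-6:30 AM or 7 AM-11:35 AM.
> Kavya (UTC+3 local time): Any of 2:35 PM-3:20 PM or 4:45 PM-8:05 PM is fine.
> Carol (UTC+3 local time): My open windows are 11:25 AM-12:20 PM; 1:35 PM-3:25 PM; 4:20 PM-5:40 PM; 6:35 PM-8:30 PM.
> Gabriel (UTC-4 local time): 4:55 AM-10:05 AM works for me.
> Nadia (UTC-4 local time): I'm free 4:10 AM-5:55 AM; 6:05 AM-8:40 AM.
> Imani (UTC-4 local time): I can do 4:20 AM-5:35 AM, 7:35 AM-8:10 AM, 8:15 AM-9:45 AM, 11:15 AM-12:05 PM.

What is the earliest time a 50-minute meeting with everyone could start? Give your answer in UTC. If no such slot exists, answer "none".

Yara in UTC: 09:25-11:45, 12:05-16:25 (subtract 3h to convert from UTC+3).
Zara in UTC: 10:00-10:30, 11:00-15:35 (add 4h to convert from UTC-4).
Kavya in UTC: 11:35-12:20, 13:45-17:05 (subtract 3h to convert from UTC+3).
Carol in UTC: 08:25-09:20, 10:35-12:25, 13:20-14:40, 15:35-17:30 (subtract 3h to convert from UTC+3).
Gabriel in UTC: 08:55-14:05 (add 4h to convert from UTC-4).
Nadia in UTC: 08:10-09:55, 10:05-12:40 (add 4h to convert from UTC-4).
Imani in UTC: 08:20-09:35, 11:35-12:10, 12:15-13:45, 15:15-16:05 (add 4h to convert from UTC-4).
Yara ∩ Zara: 10:00-10:30, 11:00-11:45, 12:05-15:35.
Yara ∩ Zara ∩ Kavya: 11:35-11:45, 12:05-12:20, 13:45-15:35.
Yara ∩ Zara ∩ Kavya ∩ Carol: 11:35-11:45, 12:05-12:20, 13:45-14:40.
Yara ∩ Zara ∩ Kavya ∩ Carol ∩ Gabriel: 11:35-11:45, 12:05-12:20, 13:45-14:05.
Yara ∩ Zara ∩ Kavya ∩ Carol ∩ Gabriel ∩ Nadia: 11:35-11:45, 12:05-12:20.
Yara ∩ Zara ∩ Kavya ∩ Carol ∩ Gabriel ∩ Nadia ∩ Imani: 11:35-11:45, 12:05-12:10, 12:15-12:20.
No common window is at least 50 minutes long.

none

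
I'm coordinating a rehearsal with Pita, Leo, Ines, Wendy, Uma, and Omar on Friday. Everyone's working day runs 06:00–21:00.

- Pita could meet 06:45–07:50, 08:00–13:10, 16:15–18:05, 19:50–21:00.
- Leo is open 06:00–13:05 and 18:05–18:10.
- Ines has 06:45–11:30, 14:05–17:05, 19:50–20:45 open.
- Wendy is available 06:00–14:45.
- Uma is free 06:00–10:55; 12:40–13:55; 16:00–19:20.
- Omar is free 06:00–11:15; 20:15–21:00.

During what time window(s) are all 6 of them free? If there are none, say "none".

Pita ∩ Leo: 06:45-07:50, 08:00-13:05.
Pita ∩ Leo ∩ Ines: 06:45-07:50, 08:00-11:30.
Pita ∩ Leo ∩ Ines ∩ Wendy: 06:45-07:50, 08:00-11:30.
Pita ∩ Leo ∩ Ines ∩ Wendy ∩ Uma: 06:45-07:50, 08:00-10:55.
Pita ∩ Leo ∩ Ines ∩ Wendy ∩ Uma ∩ Omar: 06:45-07:50, 08:00-10:55.

06:45-07:50, 08:00-10:55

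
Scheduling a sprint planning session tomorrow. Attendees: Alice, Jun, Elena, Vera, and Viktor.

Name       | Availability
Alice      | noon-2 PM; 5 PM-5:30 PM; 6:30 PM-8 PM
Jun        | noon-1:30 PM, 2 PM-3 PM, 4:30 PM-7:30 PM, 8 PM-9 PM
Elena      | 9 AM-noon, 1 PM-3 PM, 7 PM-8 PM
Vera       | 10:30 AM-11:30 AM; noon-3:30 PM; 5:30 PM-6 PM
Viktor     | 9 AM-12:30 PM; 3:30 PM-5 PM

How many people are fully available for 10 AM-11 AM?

Elena and Viktor can make the full 10:00-11:00 slot — that's 2.

2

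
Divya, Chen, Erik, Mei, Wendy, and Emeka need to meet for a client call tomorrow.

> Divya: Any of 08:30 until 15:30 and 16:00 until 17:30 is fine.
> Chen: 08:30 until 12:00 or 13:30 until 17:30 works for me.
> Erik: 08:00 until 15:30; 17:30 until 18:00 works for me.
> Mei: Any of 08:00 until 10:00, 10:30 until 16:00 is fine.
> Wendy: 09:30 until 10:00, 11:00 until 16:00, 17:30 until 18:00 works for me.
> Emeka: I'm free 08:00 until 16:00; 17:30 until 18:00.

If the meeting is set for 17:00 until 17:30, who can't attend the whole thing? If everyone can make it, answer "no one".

Divya: free for 17:00-17:30. Chen: free for 17:00-17:30. Erik: not fully free for 17:00-17:30. Mei: not fully free for 17:00-17:30. Wendy: not fully free for 17:00-17:30. Emeka: not fully free for 17:00-17:30.

Emeka, Erik, Mei, Wendy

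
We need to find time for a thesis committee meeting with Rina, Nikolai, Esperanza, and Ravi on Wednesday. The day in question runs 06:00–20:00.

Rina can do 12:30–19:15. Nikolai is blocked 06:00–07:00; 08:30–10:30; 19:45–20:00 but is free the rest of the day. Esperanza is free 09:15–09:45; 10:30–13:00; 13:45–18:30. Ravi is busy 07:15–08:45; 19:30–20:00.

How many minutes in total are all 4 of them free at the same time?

Rina free: 12:30-19:15.
Nikolai free: 07:00-08:30, 10:30-19:45 (invert busy blocks within the working day).
Esperanza free: 09:15-09:45, 10:30-13:00, 13:45-18:30.
Ravi free: 06:00-07:15, 08:45-19:30 (invert busy blocks within the working day).
Rina ∩ Nikolai: 12:30-19:15.
Rina ∩ Nikolai ∩ Esperanza: 12:30-13:00, 13:45-18:30.
Rina ∩ Nikolai ∩ Esperanza ∩ Ravi: 12:30-13:00, 13:45-18:30.
Summing the common windows: 30 + 285 = 315 minutes.

315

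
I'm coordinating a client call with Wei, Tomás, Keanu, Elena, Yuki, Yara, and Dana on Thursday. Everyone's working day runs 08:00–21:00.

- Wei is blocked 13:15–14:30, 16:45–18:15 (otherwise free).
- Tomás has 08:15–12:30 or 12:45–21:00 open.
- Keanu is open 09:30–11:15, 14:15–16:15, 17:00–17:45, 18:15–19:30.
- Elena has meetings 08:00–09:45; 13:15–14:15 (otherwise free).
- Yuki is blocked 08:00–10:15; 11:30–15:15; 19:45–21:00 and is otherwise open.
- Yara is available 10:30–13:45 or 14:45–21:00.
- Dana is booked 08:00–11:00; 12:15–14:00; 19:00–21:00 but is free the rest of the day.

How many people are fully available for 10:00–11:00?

4

Wei free: 08:00-13:15, 14:30-16:45, 18:15-21:00 (invert busy blocks within the working day).
Tomás free: 08:15-12:30, 12:45-21:00.
Keanu free: 09:30-11:15, 14:15-16:15, 17:00-17:45, 18:15-19:30.
Elena free: 09:45-13:15, 14:15-21:00 (invert busy blocks within the working day).
Yuki free: 10:15-11:30, 15:15-19:45 (invert busy blocks within the working day).
Yara free: 10:30-13:45, 14:45-21:00.
Dana free: 11:00-12:15, 14:00-19:00 (invert busy blocks within the working day).
Wei, Tomás, Keanu, and Elena can make the full 10:00-11:00 slot — that's 4.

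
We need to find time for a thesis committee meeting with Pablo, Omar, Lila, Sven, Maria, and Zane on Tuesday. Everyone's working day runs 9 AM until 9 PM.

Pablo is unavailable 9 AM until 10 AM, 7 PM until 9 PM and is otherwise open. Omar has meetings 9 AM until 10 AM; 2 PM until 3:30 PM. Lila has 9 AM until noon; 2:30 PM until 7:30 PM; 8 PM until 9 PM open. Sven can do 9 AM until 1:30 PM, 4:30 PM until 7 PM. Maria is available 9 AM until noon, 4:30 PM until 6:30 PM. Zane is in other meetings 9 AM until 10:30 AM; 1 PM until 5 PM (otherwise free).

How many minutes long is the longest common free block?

Pablo free: 10:00-19:00 (invert busy blocks within the working day).
Omar free: 10:00-14:00, 15:30-21:00 (invert busy blocks within the working day).
Lila free: 09:00-12:00, 14:30-19:30, 20:00-21:00.
Sven free: 09:00-13:30, 16:30-19:00.
Maria free: 09:00-12:00, 16:30-18:30.
Zane free: 10:30-13:00, 17:00-21:00 (invert busy blocks within the working day).
Pablo ∩ Omar: 10:00-14:00, 15:30-19:00.
Pablo ∩ Omar ∩ Lila: 10:00-12:00, 15:30-19:00.
Pablo ∩ Omar ∩ Lila ∩ Sven: 10:00-12:00, 16:30-19:00.
Pablo ∩ Omar ∩ Lila ∩ Sven ∩ Maria: 10:00-12:00, 16:30-18:30.
Pablo ∩ Omar ∩ Lila ∩ Sven ∩ Maria ∩ Zane: 10:30-12:00, 17:00-18:30.
The longest is 10:30-12:00 at 90 minutes.

90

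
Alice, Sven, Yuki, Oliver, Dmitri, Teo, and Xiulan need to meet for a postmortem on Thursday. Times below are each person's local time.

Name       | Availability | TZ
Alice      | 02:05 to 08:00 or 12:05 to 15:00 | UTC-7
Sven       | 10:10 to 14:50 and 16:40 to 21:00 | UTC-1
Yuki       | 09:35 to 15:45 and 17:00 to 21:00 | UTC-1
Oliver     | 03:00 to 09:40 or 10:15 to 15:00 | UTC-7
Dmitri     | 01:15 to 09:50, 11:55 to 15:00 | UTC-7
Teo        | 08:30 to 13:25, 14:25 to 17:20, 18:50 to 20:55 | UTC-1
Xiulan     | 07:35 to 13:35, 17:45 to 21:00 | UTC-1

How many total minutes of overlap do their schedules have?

320

Alice in UTC: 09:05-15:00, 19:05-22:00 (add 7h to convert from UTC-7).
Sven in UTC: 11:10-15:50, 17:40-22:00 (add 1h to convert from UTC-1).
Yuki in UTC: 10:35-16:45, 18:00-22:00 (add 1h to convert from UTC-1).
Oliver in UTC: 10:00-16:40, 17:15-22:00 (add 7h to convert from UTC-7).
Dmitri in UTC: 08:15-16:50, 18:55-22:00 (add 7h to convert from UTC-7).
Teo in UTC: 09:30-14:25, 15:25-18:20, 19:50-21:55 (add 1h to convert from UTC-1).
Xiulan in UTC: 08:35-14:35, 18:45-22:00 (add 1h to convert from UTC-1).
Alice ∩ Sven: 11:10-15:00, 19:05-22:00.
Alice ∩ Sven ∩ Yuki: 11:10-15:00, 19:05-22:00.
Alice ∩ Sven ∩ Yuki ∩ Oliver: 11:10-15:00, 19:05-22:00.
Alice ∩ Sven ∩ Yuki ∩ Oliver ∩ Dmitri: 11:10-15:00, 19:05-22:00.
Alice ∩ Sven ∩ Yuki ∩ Oliver ∩ Dmitri ∩ Teo: 11:10-14:25, 19:50-21:55.
Alice ∩ Sven ∩ Yuki ∩ Oliver ∩ Dmitri ∩ Teo ∩ Xiulan: 11:10-14:25, 19:50-21:55.
So the common availability across everyone is 11:10-14:25, 19:50-21:55.
Summing the common windows: 195 + 125 = 320 minutes.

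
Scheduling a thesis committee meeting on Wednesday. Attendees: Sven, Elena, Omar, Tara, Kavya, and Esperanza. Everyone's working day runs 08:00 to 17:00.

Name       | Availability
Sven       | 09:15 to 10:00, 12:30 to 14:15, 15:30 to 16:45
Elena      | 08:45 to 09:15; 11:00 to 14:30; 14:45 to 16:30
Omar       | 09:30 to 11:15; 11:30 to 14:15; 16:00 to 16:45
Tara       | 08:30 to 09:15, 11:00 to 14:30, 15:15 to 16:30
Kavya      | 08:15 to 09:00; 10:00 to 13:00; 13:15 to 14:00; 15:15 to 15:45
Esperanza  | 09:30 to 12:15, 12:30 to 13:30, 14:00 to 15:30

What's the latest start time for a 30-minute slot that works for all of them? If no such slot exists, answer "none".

12:30

Sven ∩ Elena: 12:30-14:15, 15:30-16:30.
Sven ∩ Elena ∩ Omar: 12:30-14:15, 16:00-16:30.
Sven ∩ Elena ∩ Omar ∩ Tara: 12:30-14:15, 16:00-16:30.
Sven ∩ Elena ∩ Omar ∩ Tara ∩ Kavya: 12:30-13:00, 13:15-14:00.
Sven ∩ Elena ∩ Omar ∩ Tara ∩ Kavya ∩ Esperanza: 12:30-13:00, 13:15-13:30.
So the common availability across everyone is 12:30-13:00, 13:15-13:30.
The last common window of at least 30 minutes is 12:30-13:00; a 30-minute meeting can start as late as 12:30 and still end by 13:00.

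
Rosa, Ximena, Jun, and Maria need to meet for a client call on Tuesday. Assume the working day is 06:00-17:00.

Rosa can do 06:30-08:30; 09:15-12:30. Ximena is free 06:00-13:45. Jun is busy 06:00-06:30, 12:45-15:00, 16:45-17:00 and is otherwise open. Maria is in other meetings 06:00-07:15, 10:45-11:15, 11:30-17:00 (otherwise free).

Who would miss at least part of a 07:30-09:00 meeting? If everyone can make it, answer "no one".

Rosa free: 06:30-08:30, 09:15-12:30.
Ximena free: 06:00-13:45.
Jun free: 06:30-12:45, 15:00-16:45 (invert busy blocks within the working day).
Maria free: 07:15-10:45, 11:15-11:30 (invert busy blocks within the working day).
Rosa: not fully free for 07:30-09:00. Ximena: free for 07:30-09:00. Jun: free for 07:30-09:00. Maria: free for 07:30-09:00.

Rosa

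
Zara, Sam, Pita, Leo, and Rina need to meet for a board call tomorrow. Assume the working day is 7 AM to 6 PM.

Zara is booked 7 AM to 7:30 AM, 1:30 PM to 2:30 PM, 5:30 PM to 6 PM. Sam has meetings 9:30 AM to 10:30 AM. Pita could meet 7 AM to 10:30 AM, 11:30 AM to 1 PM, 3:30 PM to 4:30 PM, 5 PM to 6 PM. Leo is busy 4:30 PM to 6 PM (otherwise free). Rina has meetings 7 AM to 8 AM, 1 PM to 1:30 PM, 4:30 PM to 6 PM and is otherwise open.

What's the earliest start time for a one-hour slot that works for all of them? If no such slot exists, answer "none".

Zara free: 07:30-13:30, 14:30-17:30 (invert busy blocks within the working day).
Sam free: 07:00-09:30, 10:30-18:00 (invert busy blocks within the working day).
Pita free: 07:00-10:30, 11:30-13:00, 15:30-16:30, 17:00-18:00.
Leo free: 07:00-16:30 (invert busy blocks within the working day).
Rina free: 08:00-13:00, 13:30-16:30 (invert busy blocks within the working day).
Zara ∩ Sam: 07:30-09:30, 10:30-13:30, 14:30-17:30.
Zara ∩ Sam ∩ Pita: 07:30-09:30, 11:30-13:00, 15:30-16:30, 17:00-17:30.
Zara ∩ Sam ∩ Pita ∩ Leo: 07:30-09:30, 11:30-13:00, 15:30-16:30.
Zara ∩ Sam ∩ Pita ∩ Leo ∩ Rina: 08:00-09:30, 11:30-13:00, 15:30-16:30.
The first common window of at least 60 minutes is 08:00-09:30, so the earliest start is 08:00.

08:00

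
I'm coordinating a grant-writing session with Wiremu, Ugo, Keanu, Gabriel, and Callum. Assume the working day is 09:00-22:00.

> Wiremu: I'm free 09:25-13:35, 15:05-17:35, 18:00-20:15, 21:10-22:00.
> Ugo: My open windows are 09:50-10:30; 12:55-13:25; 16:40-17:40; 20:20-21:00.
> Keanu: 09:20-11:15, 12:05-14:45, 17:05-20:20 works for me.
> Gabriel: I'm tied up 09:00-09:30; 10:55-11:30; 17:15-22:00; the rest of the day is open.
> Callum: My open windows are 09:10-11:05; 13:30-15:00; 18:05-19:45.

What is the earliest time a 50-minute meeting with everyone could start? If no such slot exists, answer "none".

Wiremu free: 09:25-13:35, 15:05-17:35, 18:00-20:15, 21:10-22:00.
Ugo free: 09:50-10:30, 12:55-13:25, 16:40-17:40, 20:20-21:00.
Keanu free: 09:20-11:15, 12:05-14:45, 17:05-20:20.
Gabriel free: 09:30-10:55, 11:30-17:15 (invert busy blocks within the working day).
Callum free: 09:10-11:05, 13:30-15:00, 18:05-19:45.
Wiremu ∩ Ugo: 09:50-10:30, 12:55-13:25, 16:40-17:35.
Wiremu ∩ Ugo ∩ Keanu: 09:50-10:30, 12:55-13:25, 17:05-17:35.
Wiremu ∩ Ugo ∩ Keanu ∩ Gabriel: 09:50-10:30, 12:55-13:25, 17:05-17:15.
Wiremu ∩ Ugo ∩ Keanu ∩ Gabriel ∩ Callum: 09:50-10:30.
No common window is at least 50 minutes long.

none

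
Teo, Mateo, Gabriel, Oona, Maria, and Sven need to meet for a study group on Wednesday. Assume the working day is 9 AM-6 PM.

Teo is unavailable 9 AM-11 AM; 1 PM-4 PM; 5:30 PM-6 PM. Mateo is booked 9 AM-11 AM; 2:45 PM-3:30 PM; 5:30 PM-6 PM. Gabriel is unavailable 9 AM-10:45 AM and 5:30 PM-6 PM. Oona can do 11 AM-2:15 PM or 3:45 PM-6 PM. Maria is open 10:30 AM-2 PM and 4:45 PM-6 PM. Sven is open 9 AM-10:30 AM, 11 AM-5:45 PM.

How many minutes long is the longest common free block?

120

Teo free: 11:00-13:00, 16:00-17:30 (invert busy blocks within the working day).
Mateo free: 11:00-14:45, 15:30-17:30 (invert busy blocks within the working day).
Gabriel free: 10:45-17:30 (invert busy blocks within the working day).
Oona free: 11:00-14:15, 15:45-18:00.
Maria free: 10:30-14:00, 16:45-18:00.
Sven free: 09:00-10:30, 11:00-17:45.
Teo ∩ Mateo: 11:00-13:00, 16:00-17:30.
Teo ∩ Mateo ∩ Gabriel: 11:00-13:00, 16:00-17:30.
Teo ∩ Mateo ∩ Gabriel ∩ Oona: 11:00-13:00, 16:00-17:30.
Teo ∩ Mateo ∩ Gabriel ∩ Oona ∩ Maria: 11:00-13:00, 16:45-17:30.
Teo ∩ Mateo ∩ Gabriel ∩ Oona ∩ Maria ∩ Sven: 11:00-13:00, 16:45-17:30.
Those are the intersection windows.
The longest is 11:00-13:00 at 120 minutes.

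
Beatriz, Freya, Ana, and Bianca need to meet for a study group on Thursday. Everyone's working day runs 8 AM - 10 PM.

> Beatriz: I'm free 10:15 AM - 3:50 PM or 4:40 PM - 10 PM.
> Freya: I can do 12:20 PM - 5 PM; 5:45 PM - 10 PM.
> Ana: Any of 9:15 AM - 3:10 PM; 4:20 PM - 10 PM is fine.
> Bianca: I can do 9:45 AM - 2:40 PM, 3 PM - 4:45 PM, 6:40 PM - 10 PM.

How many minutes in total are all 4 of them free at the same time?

Beatriz ∩ Freya: 12:20-15:50, 16:40-17:00, 17:45-22:00.
Beatriz ∩ Freya ∩ Ana: 12:20-15:10, 16:40-17:00, 17:45-22:00.
Beatriz ∩ Freya ∩ Ana ∩ Bianca: 12:20-14:40, 15:00-15:10, 16:40-16:45, 18:40-22:00.
Summing the common windows: 140 + 10 + 5 + 200 = 355 minutes.

355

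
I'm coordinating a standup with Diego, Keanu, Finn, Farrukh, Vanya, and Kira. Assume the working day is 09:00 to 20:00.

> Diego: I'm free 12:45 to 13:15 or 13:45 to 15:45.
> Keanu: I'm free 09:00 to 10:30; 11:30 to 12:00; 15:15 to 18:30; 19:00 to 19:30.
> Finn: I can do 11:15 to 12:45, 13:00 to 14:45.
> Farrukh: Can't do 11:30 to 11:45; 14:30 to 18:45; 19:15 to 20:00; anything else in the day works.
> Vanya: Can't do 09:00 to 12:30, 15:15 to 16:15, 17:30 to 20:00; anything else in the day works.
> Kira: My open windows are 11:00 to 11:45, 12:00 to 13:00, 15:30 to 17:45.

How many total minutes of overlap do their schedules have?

Diego free: 12:45-13:15, 13:45-15:45.
Keanu free: 09:00-10:30, 11:30-12:00, 15:15-18:30, 19:00-19:30.
Finn free: 11:15-12:45, 13:00-14:45.
Farrukh free: 09:00-11:30, 11:45-14:30, 18:45-19:15 (invert busy blocks within the working day).
Vanya free: 12:30-15:15, 16:15-17:30 (invert busy blocks within the working day).
Kira free: 11:00-11:45, 12:00-13:00, 15:30-17:45.
Diego ∩ Keanu: 15:15-15:45.
Diego ∩ Keanu ∩ Finn: ∅.
Diego ∩ Keanu ∩ Finn ∩ Farrukh: ∅.
Diego ∩ Keanu ∩ Finn ∩ Farrukh ∩ Vanya: ∅.
Diego ∩ Keanu ∩ Finn ∩ Farrukh ∩ Vanya ∩ Kira: ∅.
There is no time when everyone is free.
There is no common window, so the total is 0 minutes.

0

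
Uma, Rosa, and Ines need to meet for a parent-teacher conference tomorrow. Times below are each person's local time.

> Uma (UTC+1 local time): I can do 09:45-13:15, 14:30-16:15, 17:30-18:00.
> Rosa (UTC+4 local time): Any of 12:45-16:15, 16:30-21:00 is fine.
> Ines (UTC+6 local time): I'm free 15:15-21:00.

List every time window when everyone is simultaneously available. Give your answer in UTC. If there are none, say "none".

09:15-12:15, 13:30-15:00

Uma in UTC: 08:45-12:15, 13:30-15:15, 16:30-17:00 (subtract 1h to convert from UTC+1).
Rosa in UTC: 08:45-12:15, 12:30-17:00 (subtract 4h to convert from UTC+4).
Ines in UTC: 09:15-15:00 (subtract 6h to convert from UTC+6).
Uma ∩ Rosa: 08:45-12:15, 13:30-15:15, 16:30-17:00.
Uma ∩ Rosa ∩ Ines: 09:15-12:15, 13:30-15:00.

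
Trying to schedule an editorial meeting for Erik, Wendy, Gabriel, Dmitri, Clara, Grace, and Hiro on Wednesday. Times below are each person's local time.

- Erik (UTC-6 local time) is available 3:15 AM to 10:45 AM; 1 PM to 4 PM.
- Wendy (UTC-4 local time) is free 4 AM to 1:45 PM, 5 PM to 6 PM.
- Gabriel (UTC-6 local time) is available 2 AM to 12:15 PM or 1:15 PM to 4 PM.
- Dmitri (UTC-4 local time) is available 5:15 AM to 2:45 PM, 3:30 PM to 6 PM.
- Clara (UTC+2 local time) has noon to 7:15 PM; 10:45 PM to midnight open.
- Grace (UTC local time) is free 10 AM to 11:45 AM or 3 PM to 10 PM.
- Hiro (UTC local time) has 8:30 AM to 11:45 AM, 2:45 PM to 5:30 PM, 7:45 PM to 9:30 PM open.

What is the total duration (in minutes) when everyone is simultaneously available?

Erik in UTC: 09:15-16:45, 19:00-22:00 (add 6h to convert from UTC-6).
Wendy in UTC: 08:00-17:45, 21:00-22:00 (add 4h to convert from UTC-4).
Gabriel in UTC: 08:00-18:15, 19:15-22:00 (add 6h to convert from UTC-6).
Dmitri in UTC: 09:15-18:45, 19:30-22:00 (add 4h to convert from UTC-4).
Clara in UTC: 10:00-17:15, 20:45-22:00 (subtract 2h to convert from UTC+2).
Grace in UTC: 10:00-11:45, 15:00-22:00.
Hiro in UTC: 08:30-11:45, 14:45-17:30, 19:45-21:30.
Erik ∩ Wendy: 09:15-16:45, 21:00-22:00.
Erik ∩ Wendy ∩ Gabriel: 09:15-16:45, 21:00-22:00.
Erik ∩ Wendy ∩ Gabriel ∩ Dmitri: 09:15-16:45, 21:00-22:00.
Erik ∩ Wendy ∩ Gabriel ∩ Dmitri ∩ Clara: 10:00-16:45, 21:00-22:00.
Erik ∩ Wendy ∩ Gabriel ∩ Dmitri ∩ Clara ∩ Grace: 10:00-11:45, 15:00-16:45, 21:00-22:00.
Erik ∩ Wendy ∩ Gabriel ∩ Dmitri ∩ Clara ∩ Grace ∩ Hiro: 10:00-11:45, 15:00-16:45, 21:00-21:30.
Those are the intersection windows.
Summing the common windows: 105 + 105 + 30 = 240 minutes.

240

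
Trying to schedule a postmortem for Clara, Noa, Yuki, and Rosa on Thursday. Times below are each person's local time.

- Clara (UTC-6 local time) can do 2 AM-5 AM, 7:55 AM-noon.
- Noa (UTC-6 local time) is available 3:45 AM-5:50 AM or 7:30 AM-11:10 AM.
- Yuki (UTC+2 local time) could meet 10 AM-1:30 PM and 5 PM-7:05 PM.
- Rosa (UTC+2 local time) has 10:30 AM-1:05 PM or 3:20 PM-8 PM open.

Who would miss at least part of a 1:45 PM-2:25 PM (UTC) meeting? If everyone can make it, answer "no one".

Clara in UTC: 08:00-11:00, 13:55-18:00 (add 6h to convert from UTC-6).
Noa in UTC: 09:45-11:50, 13:30-17:10 (add 6h to convert from UTC-6).
Yuki in UTC: 08:00-11:30, 15:00-17:05 (subtract 2h to convert from UTC+2).
Rosa in UTC: 08:30-11:05, 13:20-18:00 (subtract 2h to convert from UTC+2).
Clara: not fully free for 13:45-14:25. Noa: free for 13:45-14:25. Yuki: not fully free for 13:45-14:25. Rosa: free for 13:45-14:25.

Clara, Yuki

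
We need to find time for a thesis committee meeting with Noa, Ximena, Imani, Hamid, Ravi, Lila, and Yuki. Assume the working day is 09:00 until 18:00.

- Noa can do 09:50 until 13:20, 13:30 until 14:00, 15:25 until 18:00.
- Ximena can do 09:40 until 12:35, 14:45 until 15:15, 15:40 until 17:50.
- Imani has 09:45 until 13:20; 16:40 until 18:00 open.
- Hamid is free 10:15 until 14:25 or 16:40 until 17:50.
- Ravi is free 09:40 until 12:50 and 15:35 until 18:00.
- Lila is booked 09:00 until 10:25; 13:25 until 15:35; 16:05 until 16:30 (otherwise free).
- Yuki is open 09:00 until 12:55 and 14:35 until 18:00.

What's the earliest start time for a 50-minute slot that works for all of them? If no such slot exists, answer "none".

Noa free: 09:50-13:20, 13:30-14:00, 15:25-18:00.
Ximena free: 09:40-12:35, 14:45-15:15, 15:40-17:50.
Imani free: 09:45-13:20, 16:40-18:00.
Hamid free: 10:15-14:25, 16:40-17:50.
Ravi free: 09:40-12:50, 15:35-18:00.
Lila free: 10:25-13:25, 15:35-16:05, 16:30-18:00 (invert busy blocks within the working day).
Yuki free: 09:00-12:55, 14:35-18:00.
Noa ∩ Ximena: 09:50-12:35, 15:40-17:50.
Noa ∩ Ximena ∩ Imani: 09:50-12:35, 16:40-17:50.
Noa ∩ Ximena ∩ Imani ∩ Hamid: 10:15-12:35, 16:40-17:50.
Noa ∩ Ximena ∩ Imani ∩ Hamid ∩ Ravi: 10:15-12:35, 16:40-17:50.
Noa ∩ Ximena ∩ Imani ∩ Hamid ∩ Ravi ∩ Lila: 10:25-12:35, 16:40-17:50.
Noa ∩ Ximena ∩ Imani ∩ Hamid ∩ Ravi ∩ Lila ∩ Yuki: 10:25-12:35, 16:40-17:50.
The first common window of at least 50 minutes is 10:25-12:35, so the earliest start is 10:25.

10:25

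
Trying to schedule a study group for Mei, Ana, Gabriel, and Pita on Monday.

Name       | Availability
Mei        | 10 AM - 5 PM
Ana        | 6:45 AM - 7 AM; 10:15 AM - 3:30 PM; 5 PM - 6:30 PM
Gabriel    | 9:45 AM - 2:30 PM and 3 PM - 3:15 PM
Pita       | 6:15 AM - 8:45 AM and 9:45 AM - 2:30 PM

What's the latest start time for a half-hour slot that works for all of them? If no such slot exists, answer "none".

Mei ∩ Ana: 10:15-15:30.
Mei ∩ Ana ∩ Gabriel: 10:15-14:30, 15:00-15:15.
Mei ∩ Ana ∩ Gabriel ∩ Pita: 10:15-14:30.
Those are the intersection windows.
The last common window of at least 30 minutes is 10:15-14:30; a 30-minute meeting can start as late as 14:00 and still end by 14:30.

14:00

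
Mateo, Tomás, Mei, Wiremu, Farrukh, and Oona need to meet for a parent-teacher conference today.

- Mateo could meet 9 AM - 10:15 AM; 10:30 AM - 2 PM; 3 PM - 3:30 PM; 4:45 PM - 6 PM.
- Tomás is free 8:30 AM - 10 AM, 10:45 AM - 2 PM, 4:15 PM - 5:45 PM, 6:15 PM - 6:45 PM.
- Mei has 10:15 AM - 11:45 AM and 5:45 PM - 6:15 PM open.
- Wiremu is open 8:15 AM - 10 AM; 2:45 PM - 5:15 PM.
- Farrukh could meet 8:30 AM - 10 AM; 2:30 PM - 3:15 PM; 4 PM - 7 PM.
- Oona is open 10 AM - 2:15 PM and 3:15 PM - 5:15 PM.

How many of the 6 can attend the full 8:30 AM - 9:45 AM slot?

3

Tomás, Wiremu, and Farrukh can make the full 08:30-09:45 slot — that's 3.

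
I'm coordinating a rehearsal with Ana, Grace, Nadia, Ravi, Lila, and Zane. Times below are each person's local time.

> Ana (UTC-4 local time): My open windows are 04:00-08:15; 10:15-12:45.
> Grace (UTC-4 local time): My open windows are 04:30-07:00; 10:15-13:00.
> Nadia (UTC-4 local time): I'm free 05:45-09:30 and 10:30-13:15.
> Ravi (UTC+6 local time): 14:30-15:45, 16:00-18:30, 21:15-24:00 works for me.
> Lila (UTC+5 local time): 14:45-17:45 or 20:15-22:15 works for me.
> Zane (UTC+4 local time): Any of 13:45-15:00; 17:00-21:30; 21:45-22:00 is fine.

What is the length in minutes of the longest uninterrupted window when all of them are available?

Ana in UTC: 08:00-12:15, 14:15-16:45 (add 4h to convert from UTC-4).
Grace in UTC: 08:30-11:00, 14:15-17:00 (add 4h to convert from UTC-4).
Nadia in UTC: 09:45-13:30, 14:30-17:15 (add 4h to convert from UTC-4).
Ravi in UTC: 08:30-09:45, 10:00-12:30, 15:15-18:00 (subtract 6h to convert from UTC+6).
Lila in UTC: 09:45-12:45, 15:15-17:15 (subtract 5h to convert from UTC+5).
Zane in UTC: 09:45-11:00, 13:00-17:30, 17:45-18:00 (subtract 4h to convert from UTC+4).
Ana ∩ Grace: 08:30-11:00, 14:15-16:45.
Ana ∩ Grace ∩ Nadia: 09:45-11:00, 14:30-16:45.
Ana ∩ Grace ∩ Nadia ∩ Ravi: 10:00-11:00, 15:15-16:45.
Ana ∩ Grace ∩ Nadia ∩ Ravi ∩ Lila: 10:00-11:00, 15:15-16:45.
Ana ∩ Grace ∩ Nadia ∩ Ravi ∩ Lila ∩ Zane: 10:00-11:00, 15:15-16:45.
So the common availability across everyone is 10:00-11:00, 15:15-16:45.
The longest is 15:15-16:45 at 90 minutes.

90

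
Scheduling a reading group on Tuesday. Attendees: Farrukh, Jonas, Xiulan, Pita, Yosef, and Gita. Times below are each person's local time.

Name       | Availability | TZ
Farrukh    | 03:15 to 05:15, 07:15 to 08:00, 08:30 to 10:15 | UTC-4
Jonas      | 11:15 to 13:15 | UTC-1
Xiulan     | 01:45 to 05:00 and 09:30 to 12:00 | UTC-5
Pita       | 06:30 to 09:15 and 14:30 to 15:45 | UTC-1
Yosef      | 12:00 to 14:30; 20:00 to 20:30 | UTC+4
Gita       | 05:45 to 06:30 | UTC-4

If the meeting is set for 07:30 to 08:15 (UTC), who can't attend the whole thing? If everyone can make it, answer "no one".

Farrukh in UTC: 07:15-09:15, 11:15-12:00, 12:30-14:15 (add 4h to convert from UTC-4).
Jonas in UTC: 12:15-14:15 (add 1h to convert from UTC-1).
Xiulan in UTC: 06:45-10:00, 14:30-17:00 (add 5h to convert from UTC-5).
Pita in UTC: 07:30-10:15, 15:30-16:45 (add 1h to convert from UTC-1).
Yosef in UTC: 08:00-10:30, 16:00-16:30 (subtract 4h to convert from UTC+4).
Gita in UTC: 09:45-10:30 (add 4h to convert from UTC-4).
Farrukh: free for 07:30-08:15. Jonas: not fully free for 07:30-08:15. Xiulan: free for 07:30-08:15. Pita: free for 07:30-08:15. Yosef: not fully free for 07:30-08:15. Gita: not fully free for 07:30-08:15.

Gita, Jonas, Yosef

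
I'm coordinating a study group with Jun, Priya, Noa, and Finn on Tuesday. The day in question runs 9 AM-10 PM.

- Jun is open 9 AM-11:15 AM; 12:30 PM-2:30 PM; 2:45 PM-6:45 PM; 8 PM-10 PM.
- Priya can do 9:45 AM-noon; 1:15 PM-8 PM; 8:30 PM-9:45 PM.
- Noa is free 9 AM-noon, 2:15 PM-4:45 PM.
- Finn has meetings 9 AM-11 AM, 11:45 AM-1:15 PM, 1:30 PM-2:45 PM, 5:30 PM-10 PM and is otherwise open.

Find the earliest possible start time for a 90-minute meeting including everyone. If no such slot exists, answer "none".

Jun free: 09:00-11:15, 12:30-14:30, 14:45-18:45, 20:00-22:00.
Priya free: 09:45-12:00, 13:15-20:00, 20:30-21:45.
Noa free: 09:00-12:00, 14:15-16:45.
Finn free: 11:00-11:45, 13:15-13:30, 14:45-17:30 (invert busy blocks within the working day).
Jun ∩ Priya: 09:45-11:15, 13:15-14:30, 14:45-18:45, 20:30-21:45.
Jun ∩ Priya ∩ Noa: 09:45-11:15, 14:15-14:30, 14:45-16:45.
Jun ∩ Priya ∩ Noa ∩ Finn: 11:00-11:15, 14:45-16:45.
The first common window of at least 90 minutes is 14:45-16:45, so the earliest start is 14:45.

14:45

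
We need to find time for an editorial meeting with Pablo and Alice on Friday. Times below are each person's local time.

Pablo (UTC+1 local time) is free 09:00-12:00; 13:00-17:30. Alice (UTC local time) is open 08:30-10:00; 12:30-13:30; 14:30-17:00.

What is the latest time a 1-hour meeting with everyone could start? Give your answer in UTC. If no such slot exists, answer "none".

15:30

Pablo in UTC: 08:00-11:00, 12:00-16:30 (subtract 1h to convert from UTC+1).
Alice in UTC: 08:30-10:00, 12:30-13:30, 14:30-17:00.
Pablo ∩ Alice: 08:30-10:00, 12:30-13:30, 14:30-16:30.
The last common window of at least 60 minutes is 14:30-16:30; a 60-minute meeting can start as late as 15:30 and still end by 16:30.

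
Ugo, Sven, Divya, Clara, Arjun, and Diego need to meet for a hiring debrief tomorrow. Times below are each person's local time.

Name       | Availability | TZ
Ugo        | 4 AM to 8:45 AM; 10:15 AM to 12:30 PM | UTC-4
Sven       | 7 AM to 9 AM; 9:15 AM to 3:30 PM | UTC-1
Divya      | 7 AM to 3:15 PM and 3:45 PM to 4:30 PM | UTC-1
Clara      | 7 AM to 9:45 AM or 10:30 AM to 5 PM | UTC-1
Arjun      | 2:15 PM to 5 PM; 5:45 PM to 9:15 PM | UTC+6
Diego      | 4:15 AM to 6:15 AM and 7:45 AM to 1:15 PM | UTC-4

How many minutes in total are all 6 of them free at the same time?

225

Ugo in UTC: 08:00-12:45, 14:15-16:30 (add 4h to convert from UTC-4).
Sven in UTC: 08:00-10:00, 10:15-16:30 (add 1h to convert from UTC-1).
Divya in UTC: 08:00-16:15, 16:45-17:30 (add 1h to convert from UTC-1).
Clara in UTC: 08:00-10:45, 11:30-18:00 (add 1h to convert from UTC-1).
Arjun in UTC: 08:15-11:00, 11:45-15:15 (subtract 6h to convert from UTC+6).
Diego in UTC: 08:15-10:15, 11:45-17:15 (add 4h to convert from UTC-4).
Ugo ∩ Sven: 08:00-10:00, 10:15-12:45, 14:15-16:30.
Ugo ∩ Sven ∩ Divya: 08:00-10:00, 10:15-12:45, 14:15-16:15.
Ugo ∩ Sven ∩ Divya ∩ Clara: 08:00-10:00, 10:15-10:45, 11:30-12:45, 14:15-16:15.
Ugo ∩ Sven ∩ Divya ∩ Clara ∩ Arjun: 08:15-10:00, 10:15-10:45, 11:45-12:45, 14:15-15:15.
Ugo ∩ Sven ∩ Divya ∩ Clara ∩ Arjun ∩ Diego: 08:15-10:00, 11:45-12:45, 14:15-15:15.
So the common availability across everyone is 08:15-10:00, 11:45-12:45, 14:15-15:15.
Summing the common windows: 105 + 60 + 60 = 225 minutes.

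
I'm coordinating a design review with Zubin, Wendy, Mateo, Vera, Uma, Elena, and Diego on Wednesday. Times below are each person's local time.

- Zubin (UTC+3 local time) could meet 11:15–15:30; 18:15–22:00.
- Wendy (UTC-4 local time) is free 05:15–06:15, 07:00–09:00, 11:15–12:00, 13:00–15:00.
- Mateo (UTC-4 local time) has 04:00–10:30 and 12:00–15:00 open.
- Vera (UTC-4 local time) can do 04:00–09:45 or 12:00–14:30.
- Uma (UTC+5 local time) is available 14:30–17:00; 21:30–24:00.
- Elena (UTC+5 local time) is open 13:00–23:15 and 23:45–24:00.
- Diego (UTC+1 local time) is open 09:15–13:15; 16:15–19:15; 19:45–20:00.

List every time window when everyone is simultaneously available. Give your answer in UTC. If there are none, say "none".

Zubin in UTC: 08:15-12:30, 15:15-19:00 (subtract 3h to convert from UTC+3).
Wendy in UTC: 09:15-10:15, 11:00-13:00, 15:15-16:00, 17:00-19:00 (add 4h to convert from UTC-4).
Mateo in UTC: 08:00-14:30, 16:00-19:00 (add 4h to convert from UTC-4).
Vera in UTC: 08:00-13:45, 16:00-18:30 (add 4h to convert from UTC-4).
Uma in UTC: 09:30-12:00, 16:30-19:00 (subtract 5h to convert from UTC+5).
Elena in UTC: 08:00-18:15, 18:45-19:00 (subtract 5h to convert from UTC+5).
Diego in UTC: 08:15-12:15, 15:15-18:15, 18:45-19:00 (subtract 1h to convert from UTC+1).
Zubin ∩ Wendy: 09:15-10:15, 11:00-12:30, 15:15-16:00, 17:00-19:00.
Zubin ∩ Wendy ∩ Mateo: 09:15-10:15, 11:00-12:30, 17:00-19:00.
Zubin ∩ Wendy ∩ Mateo ∩ Vera: 09:15-10:15, 11:00-12:30, 17:00-18:30.
Zubin ∩ Wendy ∩ Mateo ∩ Vera ∩ Uma: 09:30-10:15, 11:00-12:00, 17:00-18:30.
Zubin ∩ Wendy ∩ Mateo ∩ Vera ∩ Uma ∩ Elena: 09:30-10:15, 11:00-12:00, 17:00-18:15.
Zubin ∩ Wendy ∩ Mateo ∩ Vera ∩ Uma ∩ Elena ∩ Diego: 09:30-10:15, 11:00-12:00, 17:00-18:15.

09:30-10:15, 11:00-12:00, 17:00-18:15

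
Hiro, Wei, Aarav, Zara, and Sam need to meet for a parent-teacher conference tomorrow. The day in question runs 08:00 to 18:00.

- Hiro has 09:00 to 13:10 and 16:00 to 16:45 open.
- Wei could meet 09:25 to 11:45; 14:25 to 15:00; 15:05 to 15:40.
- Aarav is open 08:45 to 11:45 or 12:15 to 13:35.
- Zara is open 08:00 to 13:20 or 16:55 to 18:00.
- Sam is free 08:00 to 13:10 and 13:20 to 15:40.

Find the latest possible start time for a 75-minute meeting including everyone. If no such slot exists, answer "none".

Hiro ∩ Wei: 09:25-11:45.
Hiro ∩ Wei ∩ Aarav: 09:25-11:45.
Hiro ∩ Wei ∩ Aarav ∩ Zara: 09:25-11:45.
Hiro ∩ Wei ∩ Aarav ∩ Zara ∩ Sam: 09:25-11:45.
The last common window of at least 75 minutes is 09:25-11:45; a 75-minute meeting can start as late as 10:30 and still end by 11:45.

10:30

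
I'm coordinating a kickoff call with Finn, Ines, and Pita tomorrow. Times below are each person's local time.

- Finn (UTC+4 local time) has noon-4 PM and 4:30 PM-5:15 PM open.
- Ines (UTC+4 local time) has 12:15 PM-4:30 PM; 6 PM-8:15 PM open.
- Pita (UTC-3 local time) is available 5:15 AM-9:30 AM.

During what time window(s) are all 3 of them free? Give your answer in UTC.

Finn in UTC: 08:00-12:00, 12:30-13:15 (subtract 4h to convert from UTC+4).
Ines in UTC: 08:15-12:30, 14:00-16:15 (subtract 4h to convert from UTC+4).
Pita in UTC: 08:15-12:30 (add 3h to convert from UTC-3).
Finn ∩ Ines: 08:15-12:00.
Finn ∩ Ines ∩ Pita: 08:15-12:00.
So the common availability across everyone is 08:15-12:00.

08:15-12:00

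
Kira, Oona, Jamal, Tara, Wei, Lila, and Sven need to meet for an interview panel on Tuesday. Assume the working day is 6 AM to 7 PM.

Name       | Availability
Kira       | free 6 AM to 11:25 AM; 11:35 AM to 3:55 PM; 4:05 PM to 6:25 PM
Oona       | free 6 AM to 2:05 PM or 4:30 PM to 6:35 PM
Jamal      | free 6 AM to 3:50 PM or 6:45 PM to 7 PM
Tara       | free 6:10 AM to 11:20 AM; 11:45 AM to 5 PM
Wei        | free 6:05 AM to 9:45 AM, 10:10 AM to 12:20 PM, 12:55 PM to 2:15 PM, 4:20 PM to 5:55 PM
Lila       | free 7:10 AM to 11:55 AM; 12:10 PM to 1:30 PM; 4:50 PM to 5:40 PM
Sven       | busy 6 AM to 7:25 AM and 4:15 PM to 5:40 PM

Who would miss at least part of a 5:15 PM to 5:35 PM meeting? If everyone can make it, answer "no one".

Kira free: 06:00-11:25, 11:35-15:55, 16:05-18:25.
Oona free: 06:00-14:05, 16:30-18:35.
Jamal free: 06:00-15:50, 18:45-19:00.
Tara free: 06:10-11:20, 11:45-17:00.
Wei free: 06:05-09:45, 10:10-12:20, 12:55-14:15, 16:20-17:55.
Lila free: 07:10-11:55, 12:10-13:30, 16:50-17:40.
Sven free: 07:25-16:15, 17:40-19:00 (invert busy blocks within the working day).
Kira: free for 17:15-17:35. Oona: free for 17:15-17:35. Jamal: not fully free for 17:15-17:35. Tara: not fully free for 17:15-17:35. Wei: free for 17:15-17:35. Lila: free for 17:15-17:35. Sven: not fully free for 17:15-17:35.

Jamal, Sven, Tara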